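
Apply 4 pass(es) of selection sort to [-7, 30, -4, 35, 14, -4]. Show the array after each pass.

Pass 1: Select minimum -7 at index 0, swap -> [-7, 30, -4, 35, 14, -4]
Pass 2: Select minimum -4 at index 2, swap -> [-7, -4, 30, 35, 14, -4]
Pass 3: Select minimum -4 at index 5, swap -> [-7, -4, -4, 35, 14, 30]
Pass 4: Select minimum 14 at index 4, swap -> [-7, -4, -4, 14, 35, 30]


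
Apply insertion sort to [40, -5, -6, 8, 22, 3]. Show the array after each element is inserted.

First element 40 is already 'sorted'
Insert -5: shifted 1 elements -> [-5, 40, -6, 8, 22, 3]
Insert -6: shifted 2 elements -> [-6, -5, 40, 8, 22, 3]
Insert 8: shifted 1 elements -> [-6, -5, 8, 40, 22, 3]
Insert 22: shifted 1 elements -> [-6, -5, 8, 22, 40, 3]
Insert 3: shifted 3 elements -> [-6, -5, 3, 8, 22, 40]


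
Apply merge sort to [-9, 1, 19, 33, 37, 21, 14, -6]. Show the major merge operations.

Divide and conquer:
  Merge [-9] + [1] -> [-9, 1]
  Merge [19] + [33] -> [19, 33]
  Merge [-9, 1] + [19, 33] -> [-9, 1, 19, 33]
  Merge [37] + [21] -> [21, 37]
  Merge [14] + [-6] -> [-6, 14]
  Merge [21, 37] + [-6, 14] -> [-6, 14, 21, 37]
  Merge [-9, 1, 19, 33] + [-6, 14, 21, 37] -> [-9, -6, 1, 14, 19, 21, 33, 37]


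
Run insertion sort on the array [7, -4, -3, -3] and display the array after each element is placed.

First element 7 is already 'sorted'
Insert -4: shifted 1 elements -> [-4, 7, -3, -3]
Insert -3: shifted 1 elements -> [-4, -3, 7, -3]
Insert -3: shifted 1 elements -> [-4, -3, -3, 7]


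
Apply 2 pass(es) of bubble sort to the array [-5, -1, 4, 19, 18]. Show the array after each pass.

After pass 1: [-5, -1, 4, 18, 19] (1 swaps)
After pass 2: [-5, -1, 4, 18, 19] (0 swaps)
Total swaps: 1


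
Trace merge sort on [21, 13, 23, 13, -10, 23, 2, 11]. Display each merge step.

Divide and conquer:
  Merge [21] + [13] -> [13, 21]
  Merge [23] + [13] -> [13, 23]
  Merge [13, 21] + [13, 23] -> [13, 13, 21, 23]
  Merge [-10] + [23] -> [-10, 23]
  Merge [2] + [11] -> [2, 11]
  Merge [-10, 23] + [2, 11] -> [-10, 2, 11, 23]
  Merge [13, 13, 21, 23] + [-10, 2, 11, 23] -> [-10, 2, 11, 13, 13, 21, 23, 23]


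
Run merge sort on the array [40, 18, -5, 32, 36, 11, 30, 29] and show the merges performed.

Divide and conquer:
  Merge [40] + [18] -> [18, 40]
  Merge [-5] + [32] -> [-5, 32]
  Merge [18, 40] + [-5, 32] -> [-5, 18, 32, 40]
  Merge [36] + [11] -> [11, 36]
  Merge [30] + [29] -> [29, 30]
  Merge [11, 36] + [29, 30] -> [11, 29, 30, 36]
  Merge [-5, 18, 32, 40] + [11, 29, 30, 36] -> [-5, 11, 18, 29, 30, 32, 36, 40]


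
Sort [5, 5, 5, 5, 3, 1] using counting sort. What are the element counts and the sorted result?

Count array: [0, 1, 0, 1, 0, 4]
(count[i] = number of elements equal to i)
Cumulative count: [0, 1, 1, 2, 2, 6]
Sorted: [1, 3, 5, 5, 5, 5]


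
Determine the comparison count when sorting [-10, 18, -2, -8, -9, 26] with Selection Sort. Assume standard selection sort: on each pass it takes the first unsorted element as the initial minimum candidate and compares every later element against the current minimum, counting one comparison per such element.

Pass 1: scan indices 1..5 for the minimum = 5 comparison(s); min is -10, place at index 0 -> [-10, 18, -2, -8, -9, 26]
Pass 2: scan indices 2..5 for the minimum = 4 comparison(s); min is -9, place at index 1 -> [-10, -9, -2, -8, 18, 26]
Pass 3: scan indices 3..5 for the minimum = 3 comparison(s); min is -8, place at index 2 -> [-10, -9, -8, -2, 18, 26]
Pass 4: scan indices 4..5 for the minimum = 2 comparison(s); min is -2, place at index 3 -> [-10, -9, -8, -2, 18, 26]
Pass 5: scan indices 5..5 for the minimum = 1 comparison(s); min is 18, place at index 4 -> [-10, -9, -8, -2, 18, 26]
Selection sort always scans the whole unsorted suffix, so the count is (n-1) + (n-2) + ... + 1 = n(n-1)/2 = 6*5/2 = 15 regardless of the input order.
Total comparisons: 5 + 4 + 3 + 2 + 1 = 15


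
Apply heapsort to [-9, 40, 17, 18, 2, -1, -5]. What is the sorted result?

Build heap: [40, 18, 17, -9, 2, -1, -5]
Extract 40: [18, 2, 17, -9, -5, -1, 40]
Extract 18: [17, 2, -1, -9, -5, 18, 40]
Extract 17: [2, -5, -1, -9, 17, 18, 40]
Extract 2: [-1, -5, -9, 2, 17, 18, 40]
Extract -1: [-5, -9, -1, 2, 17, 18, 40]
Extract -5: [-9, -5, -1, 2, 17, 18, 40]


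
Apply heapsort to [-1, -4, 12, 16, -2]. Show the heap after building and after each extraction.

Build heap: [16, -1, 12, -4, -2]
Extract 16: [12, -1, -2, -4, 16]
Extract 12: [-1, -4, -2, 12, 16]
Extract -1: [-2, -4, -1, 12, 16]
Extract -2: [-4, -2, -1, 12, 16]


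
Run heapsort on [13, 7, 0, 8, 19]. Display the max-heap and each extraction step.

Build heap: [19, 13, 0, 8, 7]
Extract 19: [13, 8, 0, 7, 19]
Extract 13: [8, 7, 0, 13, 19]
Extract 8: [7, 0, 8, 13, 19]
Extract 7: [0, 7, 8, 13, 19]


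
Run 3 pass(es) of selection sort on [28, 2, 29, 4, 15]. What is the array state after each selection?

Pass 1: Select minimum 2 at index 1, swap -> [2, 28, 29, 4, 15]
Pass 2: Select minimum 4 at index 3, swap -> [2, 4, 29, 28, 15]
Pass 3: Select minimum 15 at index 4, swap -> [2, 4, 15, 28, 29]


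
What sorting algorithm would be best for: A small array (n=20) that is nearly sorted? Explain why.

Best choice: Insertion sort
Reason: Insertion sort is O(n) for nearly sorted arrays and has low overhead


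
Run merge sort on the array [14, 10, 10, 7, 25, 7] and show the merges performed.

Divide and conquer:
  Merge [10] + [10] -> [10, 10]
  Merge [14] + [10, 10] -> [10, 10, 14]
  Merge [25] + [7] -> [7, 25]
  Merge [7] + [7, 25] -> [7, 7, 25]
  Merge [10, 10, 14] + [7, 7, 25] -> [7, 7, 10, 10, 14, 25]


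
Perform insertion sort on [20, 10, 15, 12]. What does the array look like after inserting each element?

First element 20 is already 'sorted'
Insert 10: shifted 1 elements -> [10, 20, 15, 12]
Insert 15: shifted 1 elements -> [10, 15, 20, 12]
Insert 12: shifted 2 elements -> [10, 12, 15, 20]


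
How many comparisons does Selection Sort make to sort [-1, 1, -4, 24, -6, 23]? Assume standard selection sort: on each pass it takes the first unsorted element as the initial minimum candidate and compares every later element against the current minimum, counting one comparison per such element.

Pass 1: scan indices 1..5 for the minimum = 5 comparison(s); min is -6, place at index 0 -> [-6, 1, -4, 24, -1, 23]
Pass 2: scan indices 2..5 for the minimum = 4 comparison(s); min is -4, place at index 1 -> [-6, -4, 1, 24, -1, 23]
Pass 3: scan indices 3..5 for the minimum = 3 comparison(s); min is -1, place at index 2 -> [-6, -4, -1, 24, 1, 23]
Pass 4: scan indices 4..5 for the minimum = 2 comparison(s); min is 1, place at index 3 -> [-6, -4, -1, 1, 24, 23]
Pass 5: scan indices 5..5 for the minimum = 1 comparison(s); min is 23, place at index 4 -> [-6, -4, -1, 1, 23, 24]
Selection sort always scans the whole unsorted suffix, so the count is (n-1) + (n-2) + ... + 1 = n(n-1)/2 = 6*5/2 = 15 regardless of the input order.
Total comparisons: 5 + 4 + 3 + 2 + 1 = 15


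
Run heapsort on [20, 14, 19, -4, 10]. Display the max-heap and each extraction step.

Build heap: [20, 14, 19, -4, 10]
Extract 20: [19, 14, 10, -4, 20]
Extract 19: [14, -4, 10, 19, 20]
Extract 14: [10, -4, 14, 19, 20]
Extract 10: [-4, 10, 14, 19, 20]


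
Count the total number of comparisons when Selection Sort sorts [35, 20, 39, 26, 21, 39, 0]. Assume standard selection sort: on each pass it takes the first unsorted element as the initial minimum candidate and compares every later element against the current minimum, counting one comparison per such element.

Pass 1: scan indices 1..6 for the minimum = 6 comparison(s); min is 0, place at index 0 -> [0, 20, 39, 26, 21, 39, 35]
Pass 2: scan indices 2..6 for the minimum = 5 comparison(s); min is 20, place at index 1 -> [0, 20, 39, 26, 21, 39, 35]
Pass 3: scan indices 3..6 for the minimum = 4 comparison(s); min is 21, place at index 2 -> [0, 20, 21, 26, 39, 39, 35]
Pass 4: scan indices 4..6 for the minimum = 3 comparison(s); min is 26, place at index 3 -> [0, 20, 21, 26, 39, 39, 35]
Pass 5: scan indices 5..6 for the minimum = 2 comparison(s); min is 35, place at index 4 -> [0, 20, 21, 26, 35, 39, 39]
Pass 6: scan indices 6..6 for the minimum = 1 comparison(s); min is 39, place at index 5 -> [0, 20, 21, 26, 35, 39, 39]
Selection sort always scans the whole unsorted suffix, so the count is (n-1) + (n-2) + ... + 1 = n(n-1)/2 = 7*6/2 = 21 regardless of the input order.
Total comparisons: 6 + 5 + 4 + 3 + 2 + 1 = 21


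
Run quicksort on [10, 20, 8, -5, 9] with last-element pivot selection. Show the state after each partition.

Partition 1: pivot=9 at index 2 -> [8, -5, 9, 20, 10]
Partition 2: pivot=-5 at index 0 -> [-5, 8, 9, 20, 10]
Partition 3: pivot=10 at index 3 -> [-5, 8, 9, 10, 20]


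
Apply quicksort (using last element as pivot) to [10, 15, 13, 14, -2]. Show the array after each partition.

Partition 1: pivot=-2 at index 0 -> [-2, 15, 13, 14, 10]
Partition 2: pivot=10 at index 1 -> [-2, 10, 13, 14, 15]
Partition 3: pivot=15 at index 4 -> [-2, 10, 13, 14, 15]
Partition 4: pivot=14 at index 3 -> [-2, 10, 13, 14, 15]


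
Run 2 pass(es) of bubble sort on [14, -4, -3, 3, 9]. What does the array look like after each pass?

After pass 1: [-4, -3, 3, 9, 14] (4 swaps)
After pass 2: [-4, -3, 3, 9, 14] (0 swaps)
Total swaps: 4


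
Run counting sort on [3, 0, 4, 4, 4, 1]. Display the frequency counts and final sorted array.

Count array: [1, 1, 0, 1, 3]
(count[i] = number of elements equal to i)
Cumulative count: [1, 2, 2, 3, 6]
Sorted: [0, 1, 3, 4, 4, 4]


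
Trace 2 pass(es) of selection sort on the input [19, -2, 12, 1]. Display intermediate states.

Pass 1: Select minimum -2 at index 1, swap -> [-2, 19, 12, 1]
Pass 2: Select minimum 1 at index 3, swap -> [-2, 1, 12, 19]


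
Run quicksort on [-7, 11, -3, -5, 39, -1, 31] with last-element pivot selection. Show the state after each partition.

Partition 1: pivot=31 at index 5 -> [-7, 11, -3, -5, -1, 31, 39]
Partition 2: pivot=-1 at index 3 -> [-7, -3, -5, -1, 11, 31, 39]
Partition 3: pivot=-5 at index 1 -> [-7, -5, -3, -1, 11, 31, 39]


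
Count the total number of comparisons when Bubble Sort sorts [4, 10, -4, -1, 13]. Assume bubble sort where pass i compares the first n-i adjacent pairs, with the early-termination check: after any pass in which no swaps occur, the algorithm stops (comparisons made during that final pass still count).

Pass 1: compare adjacent pairs (0,1)..(3,4) = 4 comparison(s), 2 swap(s) -> [4, -4, -1, 10, 13]
Pass 2: compare adjacent pairs (0,1)..(2,3) = 3 comparison(s), 2 swap(s) -> [-4, -1, 4, 10, 13]
Pass 3: compare adjacent pairs (0,1)..(1,2) = 2 comparison(s), 0 swap(s) -> [-4, -1, 4, 10, 13]
No swaps in this pass, so bubble sort stops here.
Total comparisons: 4 + 3 + 2 = 9


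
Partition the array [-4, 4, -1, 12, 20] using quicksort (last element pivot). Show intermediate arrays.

Partition 1: pivot=20 at index 4 -> [-4, 4, -1, 12, 20]
Partition 2: pivot=12 at index 3 -> [-4, 4, -1, 12, 20]
Partition 3: pivot=-1 at index 1 -> [-4, -1, 4, 12, 20]


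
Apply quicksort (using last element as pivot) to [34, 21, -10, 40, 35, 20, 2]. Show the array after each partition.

Partition 1: pivot=2 at index 1 -> [-10, 2, 34, 40, 35, 20, 21]
Partition 2: pivot=21 at index 3 -> [-10, 2, 20, 21, 35, 34, 40]
Partition 3: pivot=40 at index 6 -> [-10, 2, 20, 21, 35, 34, 40]
Partition 4: pivot=34 at index 4 -> [-10, 2, 20, 21, 34, 35, 40]


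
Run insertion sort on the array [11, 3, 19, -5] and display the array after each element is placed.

First element 11 is already 'sorted'
Insert 3: shifted 1 elements -> [3, 11, 19, -5]
Insert 19: shifted 0 elements -> [3, 11, 19, -5]
Insert -5: shifted 3 elements -> [-5, 3, 11, 19]


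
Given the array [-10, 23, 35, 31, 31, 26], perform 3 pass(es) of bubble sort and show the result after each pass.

After pass 1: [-10, 23, 31, 31, 26, 35] (3 swaps)
After pass 2: [-10, 23, 31, 26, 31, 35] (1 swaps)
After pass 3: [-10, 23, 26, 31, 31, 35] (1 swaps)
Total swaps: 5


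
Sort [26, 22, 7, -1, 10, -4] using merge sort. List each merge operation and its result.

Divide and conquer:
  Merge [22] + [7] -> [7, 22]
  Merge [26] + [7, 22] -> [7, 22, 26]
  Merge [10] + [-4] -> [-4, 10]
  Merge [-1] + [-4, 10] -> [-4, -1, 10]
  Merge [7, 22, 26] + [-4, -1, 10] -> [-4, -1, 7, 10, 22, 26]


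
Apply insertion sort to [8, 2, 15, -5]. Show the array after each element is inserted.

First element 8 is already 'sorted'
Insert 2: shifted 1 elements -> [2, 8, 15, -5]
Insert 15: shifted 0 elements -> [2, 8, 15, -5]
Insert -5: shifted 3 elements -> [-5, 2, 8, 15]


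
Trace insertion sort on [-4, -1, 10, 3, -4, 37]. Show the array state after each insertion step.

First element -4 is already 'sorted'
Insert -1: shifted 0 elements -> [-4, -1, 10, 3, -4, 37]
Insert 10: shifted 0 elements -> [-4, -1, 10, 3, -4, 37]
Insert 3: shifted 1 elements -> [-4, -1, 3, 10, -4, 37]
Insert -4: shifted 3 elements -> [-4, -4, -1, 3, 10, 37]
Insert 37: shifted 0 elements -> [-4, -4, -1, 3, 10, 37]


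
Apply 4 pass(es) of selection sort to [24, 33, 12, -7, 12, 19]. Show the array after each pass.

Pass 1: Select minimum -7 at index 3, swap -> [-7, 33, 12, 24, 12, 19]
Pass 2: Select minimum 12 at index 2, swap -> [-7, 12, 33, 24, 12, 19]
Pass 3: Select minimum 12 at index 4, swap -> [-7, 12, 12, 24, 33, 19]
Pass 4: Select minimum 19 at index 5, swap -> [-7, 12, 12, 19, 33, 24]


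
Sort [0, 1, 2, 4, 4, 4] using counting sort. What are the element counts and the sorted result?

Count array: [1, 1, 1, 0, 3]
(count[i] = number of elements equal to i)
Cumulative count: [1, 2, 3, 3, 6]
Sorted: [0, 1, 2, 4, 4, 4]


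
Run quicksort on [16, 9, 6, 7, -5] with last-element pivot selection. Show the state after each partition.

Partition 1: pivot=-5 at index 0 -> [-5, 9, 6, 7, 16]
Partition 2: pivot=16 at index 4 -> [-5, 9, 6, 7, 16]
Partition 3: pivot=7 at index 2 -> [-5, 6, 7, 9, 16]


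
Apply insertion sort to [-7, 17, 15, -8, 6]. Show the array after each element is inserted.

First element -7 is already 'sorted'
Insert 17: shifted 0 elements -> [-7, 17, 15, -8, 6]
Insert 15: shifted 1 elements -> [-7, 15, 17, -8, 6]
Insert -8: shifted 3 elements -> [-8, -7, 15, 17, 6]
Insert 6: shifted 2 elements -> [-8, -7, 6, 15, 17]


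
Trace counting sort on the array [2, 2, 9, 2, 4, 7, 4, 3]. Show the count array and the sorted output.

Count array: [0, 0, 3, 1, 2, 0, 0, 1, 0, 1]
(count[i] = number of elements equal to i)
Cumulative count: [0, 0, 3, 4, 6, 6, 6, 7, 7, 8]
Sorted: [2, 2, 2, 3, 4, 4, 7, 9]


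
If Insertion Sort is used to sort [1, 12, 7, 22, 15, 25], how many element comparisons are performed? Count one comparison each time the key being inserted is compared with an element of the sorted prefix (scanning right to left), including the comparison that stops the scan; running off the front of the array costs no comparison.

Insert 12: 1 <= 12 (stop) = 1 comparison(s) -> [1, 12, 7, 22, 15, 25]
Insert 7: 12 > 7 (shift), 1 <= 7 (stop) = 2 comparison(s) -> [1, 7, 12, 22, 15, 25]
Insert 22: 12 <= 22 (stop) = 1 comparison(s) -> [1, 7, 12, 22, 15, 25]
Insert 15: 22 > 15 (shift), 12 <= 15 (stop) = 2 comparison(s) -> [1, 7, 12, 15, 22, 25]
Insert 25: 22 <= 25 (stop) = 1 comparison(s) -> [1, 7, 12, 15, 22, 25]
Total comparisons: 1 + 2 + 1 + 2 + 1 = 7


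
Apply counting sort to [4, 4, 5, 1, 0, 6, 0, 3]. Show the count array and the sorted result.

Count array: [2, 1, 0, 1, 2, 1, 1]
(count[i] = number of elements equal to i)
Cumulative count: [2, 3, 3, 4, 6, 7, 8]
Sorted: [0, 0, 1, 3, 4, 4, 5, 6]


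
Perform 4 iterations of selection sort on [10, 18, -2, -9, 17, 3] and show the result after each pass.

Pass 1: Select minimum -9 at index 3, swap -> [-9, 18, -2, 10, 17, 3]
Pass 2: Select minimum -2 at index 2, swap -> [-9, -2, 18, 10, 17, 3]
Pass 3: Select minimum 3 at index 5, swap -> [-9, -2, 3, 10, 17, 18]
Pass 4: Select minimum 10 at index 3, swap -> [-9, -2, 3, 10, 17, 18]


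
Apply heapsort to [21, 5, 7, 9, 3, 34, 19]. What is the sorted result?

Build heap: [34, 9, 21, 5, 3, 7, 19]
Extract 34: [21, 9, 19, 5, 3, 7, 34]
Extract 21: [19, 9, 7, 5, 3, 21, 34]
Extract 19: [9, 5, 7, 3, 19, 21, 34]
Extract 9: [7, 5, 3, 9, 19, 21, 34]
Extract 7: [5, 3, 7, 9, 19, 21, 34]
Extract 5: [3, 5, 7, 9, 19, 21, 34]


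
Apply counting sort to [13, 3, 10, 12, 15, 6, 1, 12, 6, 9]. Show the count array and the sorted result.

Count array: [0, 1, 0, 1, 0, 0, 2, 0, 0, 1, 1, 0, 2, 1, 0, 1]
(count[i] = number of elements equal to i)
Cumulative count: [0, 1, 1, 2, 2, 2, 4, 4, 4, 5, 6, 6, 8, 9, 9, 10]
Sorted: [1, 3, 6, 6, 9, 10, 12, 12, 13, 15]


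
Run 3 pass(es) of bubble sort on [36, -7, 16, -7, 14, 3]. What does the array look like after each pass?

After pass 1: [-7, 16, -7, 14, 3, 36] (5 swaps)
After pass 2: [-7, -7, 14, 3, 16, 36] (3 swaps)
After pass 3: [-7, -7, 3, 14, 16, 36] (1 swaps)
Total swaps: 9


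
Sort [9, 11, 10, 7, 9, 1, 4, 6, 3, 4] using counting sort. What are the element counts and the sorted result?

Count array: [0, 1, 0, 1, 2, 0, 1, 1, 0, 2, 1, 1]
(count[i] = number of elements equal to i)
Cumulative count: [0, 1, 1, 2, 4, 4, 5, 6, 6, 8, 9, 10]
Sorted: [1, 3, 4, 4, 6, 7, 9, 9, 10, 11]


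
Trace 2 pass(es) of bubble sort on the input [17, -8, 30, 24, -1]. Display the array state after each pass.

After pass 1: [-8, 17, 24, -1, 30] (3 swaps)
After pass 2: [-8, 17, -1, 24, 30] (1 swaps)
Total swaps: 4


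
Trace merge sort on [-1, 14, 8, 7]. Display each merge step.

Divide and conquer:
  Merge [-1] + [14] -> [-1, 14]
  Merge [8] + [7] -> [7, 8]
  Merge [-1, 14] + [7, 8] -> [-1, 7, 8, 14]


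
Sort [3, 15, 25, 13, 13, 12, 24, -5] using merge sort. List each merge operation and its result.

Divide and conquer:
  Merge [3] + [15] -> [3, 15]
  Merge [25] + [13] -> [13, 25]
  Merge [3, 15] + [13, 25] -> [3, 13, 15, 25]
  Merge [13] + [12] -> [12, 13]
  Merge [24] + [-5] -> [-5, 24]
  Merge [12, 13] + [-5, 24] -> [-5, 12, 13, 24]
  Merge [3, 13, 15, 25] + [-5, 12, 13, 24] -> [-5, 3, 12, 13, 13, 15, 24, 25]


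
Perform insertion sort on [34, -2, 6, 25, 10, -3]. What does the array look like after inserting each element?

First element 34 is already 'sorted'
Insert -2: shifted 1 elements -> [-2, 34, 6, 25, 10, -3]
Insert 6: shifted 1 elements -> [-2, 6, 34, 25, 10, -3]
Insert 25: shifted 1 elements -> [-2, 6, 25, 34, 10, -3]
Insert 10: shifted 2 elements -> [-2, 6, 10, 25, 34, -3]
Insert -3: shifted 5 elements -> [-3, -2, 6, 10, 25, 34]


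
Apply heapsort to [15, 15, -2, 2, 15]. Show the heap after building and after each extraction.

Build heap: [15, 15, -2, 2, 15]
Extract 15: [15, 15, -2, 2, 15]
Extract 15: [15, 2, -2, 15, 15]
Extract 15: [2, -2, 15, 15, 15]
Extract 2: [-2, 2, 15, 15, 15]


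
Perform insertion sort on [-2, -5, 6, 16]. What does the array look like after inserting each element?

First element -2 is already 'sorted'
Insert -5: shifted 1 elements -> [-5, -2, 6, 16]
Insert 6: shifted 0 elements -> [-5, -2, 6, 16]
Insert 16: shifted 0 elements -> [-5, -2, 6, 16]


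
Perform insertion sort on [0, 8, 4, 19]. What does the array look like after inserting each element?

First element 0 is already 'sorted'
Insert 8: shifted 0 elements -> [0, 8, 4, 19]
Insert 4: shifted 1 elements -> [0, 4, 8, 19]
Insert 19: shifted 0 elements -> [0, 4, 8, 19]


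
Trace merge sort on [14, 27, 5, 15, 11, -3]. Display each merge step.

Divide and conquer:
  Merge [27] + [5] -> [5, 27]
  Merge [14] + [5, 27] -> [5, 14, 27]
  Merge [11] + [-3] -> [-3, 11]
  Merge [15] + [-3, 11] -> [-3, 11, 15]
  Merge [5, 14, 27] + [-3, 11, 15] -> [-3, 5, 11, 14, 15, 27]


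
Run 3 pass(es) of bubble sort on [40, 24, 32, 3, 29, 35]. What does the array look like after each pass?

After pass 1: [24, 32, 3, 29, 35, 40] (5 swaps)
After pass 2: [24, 3, 29, 32, 35, 40] (2 swaps)
After pass 3: [3, 24, 29, 32, 35, 40] (1 swaps)
Total swaps: 8


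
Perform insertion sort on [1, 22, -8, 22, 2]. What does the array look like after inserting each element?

First element 1 is already 'sorted'
Insert 22: shifted 0 elements -> [1, 22, -8, 22, 2]
Insert -8: shifted 2 elements -> [-8, 1, 22, 22, 2]
Insert 22: shifted 0 elements -> [-8, 1, 22, 22, 2]
Insert 2: shifted 2 elements -> [-8, 1, 2, 22, 22]


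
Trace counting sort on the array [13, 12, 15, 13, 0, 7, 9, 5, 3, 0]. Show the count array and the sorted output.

Count array: [2, 0, 0, 1, 0, 1, 0, 1, 0, 1, 0, 0, 1, 2, 0, 1]
(count[i] = number of elements equal to i)
Cumulative count: [2, 2, 2, 3, 3, 4, 4, 5, 5, 6, 6, 6, 7, 9, 9, 10]
Sorted: [0, 0, 3, 5, 7, 9, 12, 13, 13, 15]


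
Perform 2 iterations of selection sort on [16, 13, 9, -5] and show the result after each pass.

Pass 1: Select minimum -5 at index 3, swap -> [-5, 13, 9, 16]
Pass 2: Select minimum 9 at index 2, swap -> [-5, 9, 13, 16]


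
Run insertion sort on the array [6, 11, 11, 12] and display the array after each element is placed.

First element 6 is already 'sorted'
Insert 11: shifted 0 elements -> [6, 11, 11, 12]
Insert 11: shifted 0 elements -> [6, 11, 11, 12]
Insert 12: shifted 0 elements -> [6, 11, 11, 12]


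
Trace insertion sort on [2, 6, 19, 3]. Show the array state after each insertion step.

First element 2 is already 'sorted'
Insert 6: shifted 0 elements -> [2, 6, 19, 3]
Insert 19: shifted 0 elements -> [2, 6, 19, 3]
Insert 3: shifted 2 elements -> [2, 3, 6, 19]


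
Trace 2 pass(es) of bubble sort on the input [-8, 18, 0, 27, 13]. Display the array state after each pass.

After pass 1: [-8, 0, 18, 13, 27] (2 swaps)
After pass 2: [-8, 0, 13, 18, 27] (1 swaps)
Total swaps: 3


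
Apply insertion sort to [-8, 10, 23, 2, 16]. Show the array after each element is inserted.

First element -8 is already 'sorted'
Insert 10: shifted 0 elements -> [-8, 10, 23, 2, 16]
Insert 23: shifted 0 elements -> [-8, 10, 23, 2, 16]
Insert 2: shifted 2 elements -> [-8, 2, 10, 23, 16]
Insert 16: shifted 1 elements -> [-8, 2, 10, 16, 23]


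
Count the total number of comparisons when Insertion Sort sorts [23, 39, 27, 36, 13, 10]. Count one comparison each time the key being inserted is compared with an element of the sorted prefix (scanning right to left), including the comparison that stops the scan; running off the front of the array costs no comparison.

Insert 39: 23 <= 39 (stop) = 1 comparison(s) -> [23, 39, 27, 36, 13, 10]
Insert 27: 39 > 27 (shift), 23 <= 27 (stop) = 2 comparison(s) -> [23, 27, 39, 36, 13, 10]
Insert 36: 39 > 36 (shift), 27 <= 36 (stop) = 2 comparison(s) -> [23, 27, 36, 39, 13, 10]
Insert 13: 39 > 13 (shift), 36 > 13 (shift), 27 > 13 (shift), 23 > 13 (shift), reached front = 4 comparison(s) -> [13, 23, 27, 36, 39, 10]
Insert 10: 39 > 10 (shift), 36 > 10 (shift), 27 > 10 (shift), 23 > 10 (shift), 13 > 10 (shift), reached front = 5 comparison(s) -> [10, 13, 23, 27, 36, 39]
Total comparisons: 1 + 2 + 2 + 4 + 5 = 14


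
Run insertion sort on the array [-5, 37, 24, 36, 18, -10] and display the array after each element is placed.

First element -5 is already 'sorted'
Insert 37: shifted 0 elements -> [-5, 37, 24, 36, 18, -10]
Insert 24: shifted 1 elements -> [-5, 24, 37, 36, 18, -10]
Insert 36: shifted 1 elements -> [-5, 24, 36, 37, 18, -10]
Insert 18: shifted 3 elements -> [-5, 18, 24, 36, 37, -10]
Insert -10: shifted 5 elements -> [-10, -5, 18, 24, 36, 37]


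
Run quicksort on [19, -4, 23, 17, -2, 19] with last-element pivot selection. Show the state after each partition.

Partition 1: pivot=19 at index 4 -> [19, -4, 17, -2, 19, 23]
Partition 2: pivot=-2 at index 1 -> [-4, -2, 17, 19, 19, 23]
Partition 3: pivot=19 at index 3 -> [-4, -2, 17, 19, 19, 23]


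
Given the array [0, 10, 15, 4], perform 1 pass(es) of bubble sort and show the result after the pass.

After pass 1: [0, 10, 4, 15] (1 swaps)
Total swaps: 1


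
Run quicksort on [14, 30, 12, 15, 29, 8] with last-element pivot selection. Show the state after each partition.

Partition 1: pivot=8 at index 0 -> [8, 30, 12, 15, 29, 14]
Partition 2: pivot=14 at index 2 -> [8, 12, 14, 15, 29, 30]
Partition 3: pivot=30 at index 5 -> [8, 12, 14, 15, 29, 30]
Partition 4: pivot=29 at index 4 -> [8, 12, 14, 15, 29, 30]


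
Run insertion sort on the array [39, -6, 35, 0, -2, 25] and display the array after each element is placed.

First element 39 is already 'sorted'
Insert -6: shifted 1 elements -> [-6, 39, 35, 0, -2, 25]
Insert 35: shifted 1 elements -> [-6, 35, 39, 0, -2, 25]
Insert 0: shifted 2 elements -> [-6, 0, 35, 39, -2, 25]
Insert -2: shifted 3 elements -> [-6, -2, 0, 35, 39, 25]
Insert 25: shifted 2 elements -> [-6, -2, 0, 25, 35, 39]


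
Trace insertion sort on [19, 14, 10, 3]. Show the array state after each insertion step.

First element 19 is already 'sorted'
Insert 14: shifted 1 elements -> [14, 19, 10, 3]
Insert 10: shifted 2 elements -> [10, 14, 19, 3]
Insert 3: shifted 3 elements -> [3, 10, 14, 19]


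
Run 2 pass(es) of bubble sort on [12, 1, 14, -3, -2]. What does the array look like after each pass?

After pass 1: [1, 12, -3, -2, 14] (3 swaps)
After pass 2: [1, -3, -2, 12, 14] (2 swaps)
Total swaps: 5


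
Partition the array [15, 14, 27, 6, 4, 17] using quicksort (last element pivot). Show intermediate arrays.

Partition 1: pivot=17 at index 4 -> [15, 14, 6, 4, 17, 27]
Partition 2: pivot=4 at index 0 -> [4, 14, 6, 15, 17, 27]
Partition 3: pivot=15 at index 3 -> [4, 14, 6, 15, 17, 27]
Partition 4: pivot=6 at index 1 -> [4, 6, 14, 15, 17, 27]


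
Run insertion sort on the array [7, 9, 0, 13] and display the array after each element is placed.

First element 7 is already 'sorted'
Insert 9: shifted 0 elements -> [7, 9, 0, 13]
Insert 0: shifted 2 elements -> [0, 7, 9, 13]
Insert 13: shifted 0 elements -> [0, 7, 9, 13]


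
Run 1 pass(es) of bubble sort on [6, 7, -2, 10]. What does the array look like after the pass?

After pass 1: [6, -2, 7, 10] (1 swaps)
Total swaps: 1


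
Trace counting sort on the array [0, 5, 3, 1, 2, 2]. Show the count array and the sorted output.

Count array: [1, 1, 2, 1, 0, 1]
(count[i] = number of elements equal to i)
Cumulative count: [1, 2, 4, 5, 5, 6]
Sorted: [0, 1, 2, 2, 3, 5]


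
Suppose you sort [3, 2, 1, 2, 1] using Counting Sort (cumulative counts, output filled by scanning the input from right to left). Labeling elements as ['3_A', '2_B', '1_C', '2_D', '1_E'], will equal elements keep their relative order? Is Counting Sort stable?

Trace Counting Sort on the labeled array (the key is the number; the letter only tracks identity):
  Counts for values 0..3: [0, 2, 2, 1]
  Cumulative counts: [0, 2, 4, 5]
  Scan right to left: place 1_E at output index 1
  Scan right to left: place 2_D at output index 3
  Scan right to left: place 1_C at output index 0
  Scan right to left: place 2_B at output index 2
  Scan right to left: place 3_A at output index 4
  Output: [1_C, 1_E, 2_B, 2_D, 3_A]
Equal keys:
  value 1: originally 1_C, 1_E; after sorting 1_C, 1_E -> order preserved
  value 2: originally 2_B, 2_D; after sorting 2_B, 2_D -> order preserved
All equal keys kept their original relative order. Counting Sort is stable: scanning the input right to left with decreasing cumulative counts places later duplicates at later output positions.
Answer: Stable


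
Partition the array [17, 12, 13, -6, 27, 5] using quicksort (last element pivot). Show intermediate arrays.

Partition 1: pivot=5 at index 1 -> [-6, 5, 13, 17, 27, 12]
Partition 2: pivot=12 at index 2 -> [-6, 5, 12, 17, 27, 13]
Partition 3: pivot=13 at index 3 -> [-6, 5, 12, 13, 27, 17]
Partition 4: pivot=17 at index 4 -> [-6, 5, 12, 13, 17, 27]


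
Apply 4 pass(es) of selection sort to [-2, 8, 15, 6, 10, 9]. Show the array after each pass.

Pass 1: Select minimum -2 at index 0, swap -> [-2, 8, 15, 6, 10, 9]
Pass 2: Select minimum 6 at index 3, swap -> [-2, 6, 15, 8, 10, 9]
Pass 3: Select minimum 8 at index 3, swap -> [-2, 6, 8, 15, 10, 9]
Pass 4: Select minimum 9 at index 5, swap -> [-2, 6, 8, 9, 10, 15]


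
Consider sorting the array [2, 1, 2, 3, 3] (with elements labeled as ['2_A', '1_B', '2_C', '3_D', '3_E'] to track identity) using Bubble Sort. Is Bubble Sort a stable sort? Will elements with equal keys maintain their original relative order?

Trace Bubble Sort on the labeled array (the key is the number; the letter only tracks identity):
  After pass 1: [1_B, 2_A, 2_C, 3_D, 3_E]
  After pass 2: [1_B, 2_A, 2_C, 3_D, 3_E] (no swaps, done)
Final order: [1_B, 2_A, 2_C, 3_D, 3_E]
Equal keys:
  value 2: originally 2_A, 2_C; after sorting 2_A, 2_C -> order preserved
  value 3: originally 3_D, 3_E; after sorting 3_D, 3_E -> order preserved
All equal keys kept their original relative order. Bubble Sort is stable: it only swaps adjacent elements when the left one is strictly greater, so equal keys never move past each other.
Answer: Stable


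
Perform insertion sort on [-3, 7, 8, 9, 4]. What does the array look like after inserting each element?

First element -3 is already 'sorted'
Insert 7: shifted 0 elements -> [-3, 7, 8, 9, 4]
Insert 8: shifted 0 elements -> [-3, 7, 8, 9, 4]
Insert 9: shifted 0 elements -> [-3, 7, 8, 9, 4]
Insert 4: shifted 3 elements -> [-3, 4, 7, 8, 9]


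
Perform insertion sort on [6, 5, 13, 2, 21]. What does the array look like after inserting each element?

First element 6 is already 'sorted'
Insert 5: shifted 1 elements -> [5, 6, 13, 2, 21]
Insert 13: shifted 0 elements -> [5, 6, 13, 2, 21]
Insert 2: shifted 3 elements -> [2, 5, 6, 13, 21]
Insert 21: shifted 0 elements -> [2, 5, 6, 13, 21]


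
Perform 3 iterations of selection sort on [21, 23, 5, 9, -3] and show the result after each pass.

Pass 1: Select minimum -3 at index 4, swap -> [-3, 23, 5, 9, 21]
Pass 2: Select minimum 5 at index 2, swap -> [-3, 5, 23, 9, 21]
Pass 3: Select minimum 9 at index 3, swap -> [-3, 5, 9, 23, 21]


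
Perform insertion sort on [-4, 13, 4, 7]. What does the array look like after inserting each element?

First element -4 is already 'sorted'
Insert 13: shifted 0 elements -> [-4, 13, 4, 7]
Insert 4: shifted 1 elements -> [-4, 4, 13, 7]
Insert 7: shifted 1 elements -> [-4, 4, 7, 13]


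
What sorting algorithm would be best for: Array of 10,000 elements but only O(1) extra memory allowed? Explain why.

Best choice: Heapsort
Reason: Heapsort rearranges the array in place using O(1) auxiliary space and still guarantees O(n log n) time; quicksort partitions in place but needs Theta(log n) stack space for recursion (O(n) in the worst case), and mergesort requires O(n) auxiliary space


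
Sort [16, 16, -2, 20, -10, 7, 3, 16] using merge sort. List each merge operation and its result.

Divide and conquer:
  Merge [16] + [16] -> [16, 16]
  Merge [-2] + [20] -> [-2, 20]
  Merge [16, 16] + [-2, 20] -> [-2, 16, 16, 20]
  Merge [-10] + [7] -> [-10, 7]
  Merge [3] + [16] -> [3, 16]
  Merge [-10, 7] + [3, 16] -> [-10, 3, 7, 16]
  Merge [-2, 16, 16, 20] + [-10, 3, 7, 16] -> [-10, -2, 3, 7, 16, 16, 16, 20]


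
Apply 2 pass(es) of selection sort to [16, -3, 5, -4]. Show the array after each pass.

Pass 1: Select minimum -4 at index 3, swap -> [-4, -3, 5, 16]
Pass 2: Select minimum -3 at index 1, swap -> [-4, -3, 5, 16]


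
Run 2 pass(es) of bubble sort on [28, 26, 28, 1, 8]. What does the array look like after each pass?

After pass 1: [26, 28, 1, 8, 28] (3 swaps)
After pass 2: [26, 1, 8, 28, 28] (2 swaps)
Total swaps: 5


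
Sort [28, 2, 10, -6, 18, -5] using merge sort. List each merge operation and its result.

Divide and conquer:
  Merge [2] + [10] -> [2, 10]
  Merge [28] + [2, 10] -> [2, 10, 28]
  Merge [18] + [-5] -> [-5, 18]
  Merge [-6] + [-5, 18] -> [-6, -5, 18]
  Merge [2, 10, 28] + [-6, -5, 18] -> [-6, -5, 2, 10, 18, 28]


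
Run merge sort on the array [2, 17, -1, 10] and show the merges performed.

Divide and conquer:
  Merge [2] + [17] -> [2, 17]
  Merge [-1] + [10] -> [-1, 10]
  Merge [2, 17] + [-1, 10] -> [-1, 2, 10, 17]


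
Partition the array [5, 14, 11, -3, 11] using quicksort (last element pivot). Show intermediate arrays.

Partition 1: pivot=11 at index 3 -> [5, 11, -3, 11, 14]
Partition 2: pivot=-3 at index 0 -> [-3, 11, 5, 11, 14]
Partition 3: pivot=5 at index 1 -> [-3, 5, 11, 11, 14]


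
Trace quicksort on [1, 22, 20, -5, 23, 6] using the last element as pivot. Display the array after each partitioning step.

Partition 1: pivot=6 at index 2 -> [1, -5, 6, 22, 23, 20]
Partition 2: pivot=-5 at index 0 -> [-5, 1, 6, 22, 23, 20]
Partition 3: pivot=20 at index 3 -> [-5, 1, 6, 20, 23, 22]
Partition 4: pivot=22 at index 4 -> [-5, 1, 6, 20, 22, 23]


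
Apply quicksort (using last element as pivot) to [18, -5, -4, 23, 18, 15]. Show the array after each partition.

Partition 1: pivot=15 at index 2 -> [-5, -4, 15, 23, 18, 18]
Partition 2: pivot=-4 at index 1 -> [-5, -4, 15, 23, 18, 18]
Partition 3: pivot=18 at index 4 -> [-5, -4, 15, 18, 18, 23]


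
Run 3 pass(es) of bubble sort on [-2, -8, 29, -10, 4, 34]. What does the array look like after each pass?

After pass 1: [-8, -2, -10, 4, 29, 34] (3 swaps)
After pass 2: [-8, -10, -2, 4, 29, 34] (1 swaps)
After pass 3: [-10, -8, -2, 4, 29, 34] (1 swaps)
Total swaps: 5


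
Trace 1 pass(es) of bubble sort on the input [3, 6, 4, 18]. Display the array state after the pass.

After pass 1: [3, 4, 6, 18] (1 swaps)
Total swaps: 1


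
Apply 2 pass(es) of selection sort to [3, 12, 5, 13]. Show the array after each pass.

Pass 1: Select minimum 3 at index 0, swap -> [3, 12, 5, 13]
Pass 2: Select minimum 5 at index 2, swap -> [3, 5, 12, 13]


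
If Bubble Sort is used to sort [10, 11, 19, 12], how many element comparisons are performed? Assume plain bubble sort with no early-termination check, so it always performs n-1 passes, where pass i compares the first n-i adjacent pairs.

Pass 1: compare adjacent pairs (0,1)..(2,3) = 3 comparison(s), 1 swap(s) -> [10, 11, 12, 19]
Pass 2: compare adjacent pairs (0,1)..(1,2) = 2 comparison(s), 0 swap(s) -> [10, 11, 12, 19]
Pass 3: compare adjacent pairs (0,1)..(0,1) = 1 comparison(s), 0 swap(s) -> [10, 11, 12, 19]
Total comparisons: 3 + 2 + 1 = 6


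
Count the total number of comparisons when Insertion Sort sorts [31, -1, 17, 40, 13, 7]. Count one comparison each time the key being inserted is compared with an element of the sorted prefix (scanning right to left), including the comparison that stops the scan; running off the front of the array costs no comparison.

Insert -1: 31 > -1 (shift), reached front = 1 comparison(s) -> [-1, 31, 17, 40, 13, 7]
Insert 17: 31 > 17 (shift), -1 <= 17 (stop) = 2 comparison(s) -> [-1, 17, 31, 40, 13, 7]
Insert 40: 31 <= 40 (stop) = 1 comparison(s) -> [-1, 17, 31, 40, 13, 7]
Insert 13: 40 > 13 (shift), 31 > 13 (shift), 17 > 13 (shift), -1 <= 13 (stop) = 4 comparison(s) -> [-1, 13, 17, 31, 40, 7]
Insert 7: 40 > 7 (shift), 31 > 7 (shift), 17 > 7 (shift), 13 > 7 (shift), -1 <= 7 (stop) = 5 comparison(s) -> [-1, 7, 13, 17, 31, 40]
Total comparisons: 1 + 2 + 1 + 4 + 5 = 13


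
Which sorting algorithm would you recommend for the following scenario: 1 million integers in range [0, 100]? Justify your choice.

Best choice: Counting sort
Reason: O(n + k) where k=100 is small; linear time beats O(n log n)


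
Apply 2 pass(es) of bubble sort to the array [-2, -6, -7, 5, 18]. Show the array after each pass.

After pass 1: [-6, -7, -2, 5, 18] (2 swaps)
After pass 2: [-7, -6, -2, 5, 18] (1 swaps)
Total swaps: 3


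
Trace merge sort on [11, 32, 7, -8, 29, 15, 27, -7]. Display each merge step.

Divide and conquer:
  Merge [11] + [32] -> [11, 32]
  Merge [7] + [-8] -> [-8, 7]
  Merge [11, 32] + [-8, 7] -> [-8, 7, 11, 32]
  Merge [29] + [15] -> [15, 29]
  Merge [27] + [-7] -> [-7, 27]
  Merge [15, 29] + [-7, 27] -> [-7, 15, 27, 29]
  Merge [-8, 7, 11, 32] + [-7, 15, 27, 29] -> [-8, -7, 7, 11, 15, 27, 29, 32]


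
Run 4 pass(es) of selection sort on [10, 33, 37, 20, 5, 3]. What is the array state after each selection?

Pass 1: Select minimum 3 at index 5, swap -> [3, 33, 37, 20, 5, 10]
Pass 2: Select minimum 5 at index 4, swap -> [3, 5, 37, 20, 33, 10]
Pass 3: Select minimum 10 at index 5, swap -> [3, 5, 10, 20, 33, 37]
Pass 4: Select minimum 20 at index 3, swap -> [3, 5, 10, 20, 33, 37]


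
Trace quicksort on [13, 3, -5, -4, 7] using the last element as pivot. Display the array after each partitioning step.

Partition 1: pivot=7 at index 3 -> [3, -5, -4, 7, 13]
Partition 2: pivot=-4 at index 1 -> [-5, -4, 3, 7, 13]


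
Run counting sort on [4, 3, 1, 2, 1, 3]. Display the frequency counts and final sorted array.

Count array: [0, 2, 1, 2, 1]
(count[i] = number of elements equal to i)
Cumulative count: [0, 2, 3, 5, 6]
Sorted: [1, 1, 2, 3, 3, 4]


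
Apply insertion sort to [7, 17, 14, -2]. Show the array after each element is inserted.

First element 7 is already 'sorted'
Insert 17: shifted 0 elements -> [7, 17, 14, -2]
Insert 14: shifted 1 elements -> [7, 14, 17, -2]
Insert -2: shifted 3 elements -> [-2, 7, 14, 17]


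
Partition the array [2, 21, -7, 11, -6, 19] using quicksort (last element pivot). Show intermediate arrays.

Partition 1: pivot=19 at index 4 -> [2, -7, 11, -6, 19, 21]
Partition 2: pivot=-6 at index 1 -> [-7, -6, 11, 2, 19, 21]
Partition 3: pivot=2 at index 2 -> [-7, -6, 2, 11, 19, 21]


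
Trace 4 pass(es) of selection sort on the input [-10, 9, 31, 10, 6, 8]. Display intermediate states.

Pass 1: Select minimum -10 at index 0, swap -> [-10, 9, 31, 10, 6, 8]
Pass 2: Select minimum 6 at index 4, swap -> [-10, 6, 31, 10, 9, 8]
Pass 3: Select minimum 8 at index 5, swap -> [-10, 6, 8, 10, 9, 31]
Pass 4: Select minimum 9 at index 4, swap -> [-10, 6, 8, 9, 10, 31]


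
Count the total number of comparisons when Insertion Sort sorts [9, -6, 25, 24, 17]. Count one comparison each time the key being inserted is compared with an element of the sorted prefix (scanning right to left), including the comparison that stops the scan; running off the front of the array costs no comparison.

Insert -6: 9 > -6 (shift), reached front = 1 comparison(s) -> [-6, 9, 25, 24, 17]
Insert 25: 9 <= 25 (stop) = 1 comparison(s) -> [-6, 9, 25, 24, 17]
Insert 24: 25 > 24 (shift), 9 <= 24 (stop) = 2 comparison(s) -> [-6, 9, 24, 25, 17]
Insert 17: 25 > 17 (shift), 24 > 17 (shift), 9 <= 17 (stop) = 3 comparison(s) -> [-6, 9, 17, 24, 25]
Total comparisons: 1 + 1 + 2 + 3 = 7


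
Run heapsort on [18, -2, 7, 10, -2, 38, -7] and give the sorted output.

Build heap: [38, 10, 18, -2, -2, 7, -7]
Extract 38: [18, 10, 7, -2, -2, -7, 38]
Extract 18: [10, -2, 7, -7, -2, 18, 38]
Extract 10: [7, -2, -2, -7, 10, 18, 38]
Extract 7: [-2, -7, -2, 7, 10, 18, 38]
Extract -2: [-2, -7, -2, 7, 10, 18, 38]
Extract -2: [-7, -2, -2, 7, 10, 18, 38]


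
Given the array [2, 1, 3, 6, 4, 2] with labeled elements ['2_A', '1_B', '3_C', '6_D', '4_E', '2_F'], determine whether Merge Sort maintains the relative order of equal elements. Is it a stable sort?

Trace Merge Sort on the labeled array (the key is the number; the letter only tracks identity):
  Merge [1_B] + [3_C] -> [1_B, 3_C]
  Merge [2_A] + [1_B, 3_C] -> [1_B, 2_A, 3_C]
  Merge [4_E] + [2_F] -> [2_F, 4_E]
  Merge [6_D] + [2_F, 4_E] -> [2_F, 4_E, 6_D]
  Merge [1_B, 2_A, 3_C] + [2_F, 4_E, 6_D] -> [1_B, 2_A, 2_F, 3_C, 4_E, 6_D]
Final order: [1_B, 2_A, 2_F, 3_C, 4_E, 6_D]
Equal keys:
  value 2: originally 2_A, 2_F; after sorting 2_A, 2_F -> order preserved
All equal keys kept their original relative order. Merge Sort is stable: when the heads of the two halves are equal the merge takes from the left half first.
Answer: Stable


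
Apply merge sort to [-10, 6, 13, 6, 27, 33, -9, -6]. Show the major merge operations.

Divide and conquer:
  Merge [-10] + [6] -> [-10, 6]
  Merge [13] + [6] -> [6, 13]
  Merge [-10, 6] + [6, 13] -> [-10, 6, 6, 13]
  Merge [27] + [33] -> [27, 33]
  Merge [-9] + [-6] -> [-9, -6]
  Merge [27, 33] + [-9, -6] -> [-9, -6, 27, 33]
  Merge [-10, 6, 6, 13] + [-9, -6, 27, 33] -> [-10, -9, -6, 6, 6, 13, 27, 33]
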